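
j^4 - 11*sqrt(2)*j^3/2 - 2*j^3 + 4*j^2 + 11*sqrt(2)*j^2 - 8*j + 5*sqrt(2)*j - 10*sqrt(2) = (j - 2)*(j - 5*sqrt(2))*(j - sqrt(2))*(j + sqrt(2)/2)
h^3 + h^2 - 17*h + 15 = (h - 3)*(h - 1)*(h + 5)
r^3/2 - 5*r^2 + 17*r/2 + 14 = (r/2 + 1/2)*(r - 7)*(r - 4)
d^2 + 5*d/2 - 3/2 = (d - 1/2)*(d + 3)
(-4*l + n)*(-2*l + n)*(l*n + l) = 8*l^3*n + 8*l^3 - 6*l^2*n^2 - 6*l^2*n + l*n^3 + l*n^2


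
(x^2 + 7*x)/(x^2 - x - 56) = x/(x - 8)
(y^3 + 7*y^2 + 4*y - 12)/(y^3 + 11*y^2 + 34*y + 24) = (y^2 + y - 2)/(y^2 + 5*y + 4)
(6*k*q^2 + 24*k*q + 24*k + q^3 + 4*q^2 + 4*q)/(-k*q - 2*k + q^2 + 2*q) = (6*k*q + 12*k + q^2 + 2*q)/(-k + q)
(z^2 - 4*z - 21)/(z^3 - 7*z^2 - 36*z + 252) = (z + 3)/(z^2 - 36)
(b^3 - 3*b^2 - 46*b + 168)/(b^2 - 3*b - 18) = (b^2 + 3*b - 28)/(b + 3)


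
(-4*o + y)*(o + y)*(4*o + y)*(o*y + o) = -16*o^4*y - 16*o^4 - 16*o^3*y^2 - 16*o^3*y + o^2*y^3 + o^2*y^2 + o*y^4 + o*y^3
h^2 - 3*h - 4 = (h - 4)*(h + 1)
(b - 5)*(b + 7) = b^2 + 2*b - 35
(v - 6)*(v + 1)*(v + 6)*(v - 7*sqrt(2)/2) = v^4 - 7*sqrt(2)*v^3/2 + v^3 - 36*v^2 - 7*sqrt(2)*v^2/2 - 36*v + 126*sqrt(2)*v + 126*sqrt(2)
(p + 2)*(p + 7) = p^2 + 9*p + 14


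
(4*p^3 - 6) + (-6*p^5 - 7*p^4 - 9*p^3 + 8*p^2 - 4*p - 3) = -6*p^5 - 7*p^4 - 5*p^3 + 8*p^2 - 4*p - 9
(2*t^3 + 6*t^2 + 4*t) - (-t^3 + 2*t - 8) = 3*t^3 + 6*t^2 + 2*t + 8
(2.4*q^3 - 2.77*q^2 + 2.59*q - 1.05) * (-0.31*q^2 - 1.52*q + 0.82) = -0.744*q^5 - 2.7893*q^4 + 5.3755*q^3 - 5.8827*q^2 + 3.7198*q - 0.861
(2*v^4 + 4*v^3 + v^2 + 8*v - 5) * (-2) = -4*v^4 - 8*v^3 - 2*v^2 - 16*v + 10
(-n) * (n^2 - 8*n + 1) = -n^3 + 8*n^2 - n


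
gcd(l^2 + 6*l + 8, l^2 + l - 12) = l + 4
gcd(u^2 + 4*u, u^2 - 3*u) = u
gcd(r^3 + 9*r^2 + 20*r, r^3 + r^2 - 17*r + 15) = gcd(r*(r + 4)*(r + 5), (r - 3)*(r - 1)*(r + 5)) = r + 5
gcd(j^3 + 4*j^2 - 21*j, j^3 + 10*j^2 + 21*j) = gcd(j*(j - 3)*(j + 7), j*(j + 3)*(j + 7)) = j^2 + 7*j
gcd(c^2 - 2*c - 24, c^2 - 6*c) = c - 6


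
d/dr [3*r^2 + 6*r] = 6*r + 6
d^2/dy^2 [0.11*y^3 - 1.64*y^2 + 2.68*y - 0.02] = 0.66*y - 3.28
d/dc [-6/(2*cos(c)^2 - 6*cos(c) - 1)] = 12*(3 - 2*cos(c))*sin(c)/(6*cos(c) - cos(2*c))^2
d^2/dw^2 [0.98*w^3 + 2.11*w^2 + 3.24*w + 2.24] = 5.88*w + 4.22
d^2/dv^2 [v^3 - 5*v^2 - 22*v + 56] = 6*v - 10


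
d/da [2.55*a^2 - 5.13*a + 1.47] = 5.1*a - 5.13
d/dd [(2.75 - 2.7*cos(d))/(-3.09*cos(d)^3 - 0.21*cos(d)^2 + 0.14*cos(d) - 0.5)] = (16.686*cos(d)^3 - 24.9255*cos(d)^2 - 1.155*cos(d) - 0.965)*sin(d)/(9.5481*cos(d)^6 + 1.2978*cos(d)^5 - 0.8211*cos(d)^4 + 3.0312*cos(d)^3 + 0.2296*cos(d)^2 - 0.14*cos(d) + 0.25)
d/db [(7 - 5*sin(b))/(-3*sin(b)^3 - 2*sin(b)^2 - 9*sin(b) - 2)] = (-30*sin(b)^3 + 53*sin(b)^2 + 28*sin(b) + 73)*cos(b)/(3*sin(b)^3 + 2*sin(b)^2 + 9*sin(b) + 2)^2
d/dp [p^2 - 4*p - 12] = 2*p - 4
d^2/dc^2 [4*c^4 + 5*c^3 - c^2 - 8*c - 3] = 48*c^2 + 30*c - 2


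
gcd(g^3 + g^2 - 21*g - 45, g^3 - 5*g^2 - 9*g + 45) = g^2 - 2*g - 15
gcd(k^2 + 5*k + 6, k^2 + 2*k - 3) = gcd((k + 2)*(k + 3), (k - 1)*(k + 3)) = k + 3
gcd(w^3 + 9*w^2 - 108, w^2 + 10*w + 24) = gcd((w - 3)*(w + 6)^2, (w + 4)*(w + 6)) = w + 6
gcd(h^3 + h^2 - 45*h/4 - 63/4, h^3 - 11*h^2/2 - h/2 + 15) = h + 3/2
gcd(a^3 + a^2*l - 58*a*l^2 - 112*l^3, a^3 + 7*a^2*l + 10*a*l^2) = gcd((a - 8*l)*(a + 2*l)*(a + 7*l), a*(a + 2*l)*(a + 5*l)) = a + 2*l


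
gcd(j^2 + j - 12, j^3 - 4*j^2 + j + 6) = j - 3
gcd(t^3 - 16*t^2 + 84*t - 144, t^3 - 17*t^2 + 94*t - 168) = t^2 - 10*t + 24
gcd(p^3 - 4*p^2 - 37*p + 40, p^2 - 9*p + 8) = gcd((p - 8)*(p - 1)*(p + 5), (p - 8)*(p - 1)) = p^2 - 9*p + 8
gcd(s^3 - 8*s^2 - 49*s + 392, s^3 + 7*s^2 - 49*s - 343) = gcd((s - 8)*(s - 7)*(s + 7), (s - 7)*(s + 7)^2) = s^2 - 49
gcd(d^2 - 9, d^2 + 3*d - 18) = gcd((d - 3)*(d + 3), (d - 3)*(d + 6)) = d - 3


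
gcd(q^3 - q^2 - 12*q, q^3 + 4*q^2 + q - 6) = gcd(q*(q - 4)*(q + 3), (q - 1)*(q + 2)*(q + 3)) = q + 3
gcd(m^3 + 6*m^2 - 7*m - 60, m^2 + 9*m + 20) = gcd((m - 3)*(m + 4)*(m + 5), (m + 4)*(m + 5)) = m^2 + 9*m + 20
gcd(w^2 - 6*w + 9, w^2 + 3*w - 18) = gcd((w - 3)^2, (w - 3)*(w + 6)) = w - 3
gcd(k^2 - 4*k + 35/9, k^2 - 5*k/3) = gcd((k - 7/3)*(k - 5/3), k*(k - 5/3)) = k - 5/3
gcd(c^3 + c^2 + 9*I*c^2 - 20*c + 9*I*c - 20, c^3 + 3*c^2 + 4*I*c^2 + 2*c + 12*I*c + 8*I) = c^2 + c*(1 + 4*I) + 4*I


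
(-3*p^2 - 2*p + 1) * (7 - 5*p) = 15*p^3 - 11*p^2 - 19*p + 7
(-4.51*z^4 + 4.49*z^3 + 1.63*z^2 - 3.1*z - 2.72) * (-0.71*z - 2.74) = 3.2021*z^5 + 9.1695*z^4 - 13.4599*z^3 - 2.2652*z^2 + 10.4252*z + 7.4528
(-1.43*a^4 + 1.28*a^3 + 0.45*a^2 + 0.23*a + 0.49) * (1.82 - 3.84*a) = 5.4912*a^5 - 7.5178*a^4 + 0.6016*a^3 - 0.0641999999999999*a^2 - 1.463*a + 0.8918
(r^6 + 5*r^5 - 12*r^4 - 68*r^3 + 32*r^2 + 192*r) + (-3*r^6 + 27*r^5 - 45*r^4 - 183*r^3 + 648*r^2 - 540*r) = -2*r^6 + 32*r^5 - 57*r^4 - 251*r^3 + 680*r^2 - 348*r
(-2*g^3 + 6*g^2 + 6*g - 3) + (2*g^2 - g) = -2*g^3 + 8*g^2 + 5*g - 3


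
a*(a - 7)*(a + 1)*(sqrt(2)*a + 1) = sqrt(2)*a^4 - 6*sqrt(2)*a^3 + a^3 - 7*sqrt(2)*a^2 - 6*a^2 - 7*a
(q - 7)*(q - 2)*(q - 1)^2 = q^4 - 11*q^3 + 33*q^2 - 37*q + 14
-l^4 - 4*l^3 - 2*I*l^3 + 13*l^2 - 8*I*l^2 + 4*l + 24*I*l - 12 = (l - 2)*(l + 6)*(-I*l + 1)^2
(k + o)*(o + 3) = k*o + 3*k + o^2 + 3*o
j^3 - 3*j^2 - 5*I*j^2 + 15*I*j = j*(j - 3)*(j - 5*I)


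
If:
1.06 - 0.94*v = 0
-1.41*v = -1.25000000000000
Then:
No Solution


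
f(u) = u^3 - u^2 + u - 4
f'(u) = 3*u^2 - 2*u + 1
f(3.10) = 19.28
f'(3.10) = 23.63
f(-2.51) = -28.62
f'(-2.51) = 24.92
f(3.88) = 43.24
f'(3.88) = 38.40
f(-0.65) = -5.35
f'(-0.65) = 3.57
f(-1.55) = -11.68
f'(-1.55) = 11.31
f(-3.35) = -56.17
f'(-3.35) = 41.37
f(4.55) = 74.04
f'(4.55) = 54.01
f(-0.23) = -4.30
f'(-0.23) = 1.62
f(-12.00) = -1888.00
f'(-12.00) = 457.00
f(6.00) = 182.00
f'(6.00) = 97.00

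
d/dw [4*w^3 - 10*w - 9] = 12*w^2 - 10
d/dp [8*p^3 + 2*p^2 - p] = 24*p^2 + 4*p - 1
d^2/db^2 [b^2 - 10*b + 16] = 2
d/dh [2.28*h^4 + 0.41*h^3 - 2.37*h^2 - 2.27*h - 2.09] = 9.12*h^3 + 1.23*h^2 - 4.74*h - 2.27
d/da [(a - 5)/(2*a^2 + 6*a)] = (-a^2 + 10*a + 15)/(2*a^2*(a^2 + 6*a + 9))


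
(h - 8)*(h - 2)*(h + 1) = h^3 - 9*h^2 + 6*h + 16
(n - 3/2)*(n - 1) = n^2 - 5*n/2 + 3/2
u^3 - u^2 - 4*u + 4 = (u - 2)*(u - 1)*(u + 2)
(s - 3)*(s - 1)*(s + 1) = s^3 - 3*s^2 - s + 3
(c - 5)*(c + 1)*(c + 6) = c^3 + 2*c^2 - 29*c - 30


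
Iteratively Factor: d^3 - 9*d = (d + 3)*(d^2 - 3*d) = (d - 3)*(d + 3)*(d)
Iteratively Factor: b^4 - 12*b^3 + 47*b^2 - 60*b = (b - 3)*(b^3 - 9*b^2 + 20*b) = b*(b - 3)*(b^2 - 9*b + 20) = b*(b - 5)*(b - 3)*(b - 4)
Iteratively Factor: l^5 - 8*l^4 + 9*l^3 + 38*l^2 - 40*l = (l + 2)*(l^4 - 10*l^3 + 29*l^2 - 20*l) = l*(l + 2)*(l^3 - 10*l^2 + 29*l - 20) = l*(l - 1)*(l + 2)*(l^2 - 9*l + 20) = l*(l - 5)*(l - 1)*(l + 2)*(l - 4)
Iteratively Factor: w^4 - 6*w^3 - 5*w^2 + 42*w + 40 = (w - 4)*(w^3 - 2*w^2 - 13*w - 10) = (w - 4)*(w + 1)*(w^2 - 3*w - 10) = (w - 4)*(w + 1)*(w + 2)*(w - 5)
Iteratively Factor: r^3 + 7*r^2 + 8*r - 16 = (r + 4)*(r^2 + 3*r - 4) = (r + 4)^2*(r - 1)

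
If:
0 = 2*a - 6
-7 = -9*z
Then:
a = 3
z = 7/9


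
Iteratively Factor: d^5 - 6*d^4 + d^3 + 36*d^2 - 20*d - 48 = (d - 2)*(d^4 - 4*d^3 - 7*d^2 + 22*d + 24) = (d - 2)*(d + 2)*(d^3 - 6*d^2 + 5*d + 12) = (d - 4)*(d - 2)*(d + 2)*(d^2 - 2*d - 3) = (d - 4)*(d - 2)*(d + 1)*(d + 2)*(d - 3)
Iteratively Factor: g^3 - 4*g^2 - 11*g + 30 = (g - 2)*(g^2 - 2*g - 15) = (g - 5)*(g - 2)*(g + 3)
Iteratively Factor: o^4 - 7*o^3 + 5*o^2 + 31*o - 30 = (o + 2)*(o^3 - 9*o^2 + 23*o - 15) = (o - 3)*(o + 2)*(o^2 - 6*o + 5) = (o - 5)*(o - 3)*(o + 2)*(o - 1)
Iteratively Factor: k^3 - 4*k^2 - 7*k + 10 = (k - 1)*(k^2 - 3*k - 10) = (k - 1)*(k + 2)*(k - 5)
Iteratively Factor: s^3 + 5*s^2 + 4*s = (s + 4)*(s^2 + s) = (s + 1)*(s + 4)*(s)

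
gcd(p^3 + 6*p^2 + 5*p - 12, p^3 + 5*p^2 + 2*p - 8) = p^2 + 3*p - 4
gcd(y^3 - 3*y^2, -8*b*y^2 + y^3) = y^2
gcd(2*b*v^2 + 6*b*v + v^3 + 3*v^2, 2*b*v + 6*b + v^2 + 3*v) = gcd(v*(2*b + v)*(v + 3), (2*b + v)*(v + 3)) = 2*b*v + 6*b + v^2 + 3*v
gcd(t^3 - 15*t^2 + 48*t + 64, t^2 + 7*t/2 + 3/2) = 1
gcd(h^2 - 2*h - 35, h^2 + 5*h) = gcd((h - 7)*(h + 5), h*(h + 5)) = h + 5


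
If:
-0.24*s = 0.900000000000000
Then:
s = -3.75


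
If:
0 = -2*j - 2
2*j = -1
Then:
No Solution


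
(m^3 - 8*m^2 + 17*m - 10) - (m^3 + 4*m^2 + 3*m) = -12*m^2 + 14*m - 10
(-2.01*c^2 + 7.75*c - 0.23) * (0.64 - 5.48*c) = 11.0148*c^3 - 43.7564*c^2 + 6.2204*c - 0.1472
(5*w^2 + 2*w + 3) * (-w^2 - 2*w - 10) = -5*w^4 - 12*w^3 - 57*w^2 - 26*w - 30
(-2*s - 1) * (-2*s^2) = 4*s^3 + 2*s^2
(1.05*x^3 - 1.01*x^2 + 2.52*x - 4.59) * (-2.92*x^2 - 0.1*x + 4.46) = -3.066*x^5 + 2.8442*x^4 - 2.5744*x^3 + 8.6462*x^2 + 11.6982*x - 20.4714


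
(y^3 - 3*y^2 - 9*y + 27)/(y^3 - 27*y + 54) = (y + 3)/(y + 6)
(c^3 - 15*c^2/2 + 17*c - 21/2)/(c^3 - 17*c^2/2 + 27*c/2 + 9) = (2*c^2 - 9*c + 7)/(2*c^2 - 11*c - 6)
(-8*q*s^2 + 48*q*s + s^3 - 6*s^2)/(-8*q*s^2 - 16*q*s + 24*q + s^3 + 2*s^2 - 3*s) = s*(s - 6)/(s^2 + 2*s - 3)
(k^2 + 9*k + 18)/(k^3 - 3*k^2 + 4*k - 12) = (k^2 + 9*k + 18)/(k^3 - 3*k^2 + 4*k - 12)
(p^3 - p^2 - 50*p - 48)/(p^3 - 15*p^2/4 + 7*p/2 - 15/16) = 16*(p^3 - p^2 - 50*p - 48)/(16*p^3 - 60*p^2 + 56*p - 15)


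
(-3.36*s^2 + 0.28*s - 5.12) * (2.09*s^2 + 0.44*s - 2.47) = -7.0224*s^4 - 0.8932*s^3 - 2.2784*s^2 - 2.9444*s + 12.6464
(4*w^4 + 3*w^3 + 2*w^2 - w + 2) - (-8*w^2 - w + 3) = 4*w^4 + 3*w^3 + 10*w^2 - 1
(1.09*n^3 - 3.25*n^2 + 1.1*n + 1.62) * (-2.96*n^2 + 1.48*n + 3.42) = -3.2264*n^5 + 11.2332*n^4 - 4.3382*n^3 - 14.2822*n^2 + 6.1596*n + 5.5404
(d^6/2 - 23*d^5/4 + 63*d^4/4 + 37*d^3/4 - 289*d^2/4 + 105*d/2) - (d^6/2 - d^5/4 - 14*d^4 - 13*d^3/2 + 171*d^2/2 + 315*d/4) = -11*d^5/2 + 119*d^4/4 + 63*d^3/4 - 631*d^2/4 - 105*d/4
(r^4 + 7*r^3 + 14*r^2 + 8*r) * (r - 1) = r^5 + 6*r^4 + 7*r^3 - 6*r^2 - 8*r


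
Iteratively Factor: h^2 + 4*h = (h)*(h + 4)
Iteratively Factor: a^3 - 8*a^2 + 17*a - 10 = (a - 2)*(a^2 - 6*a + 5) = (a - 2)*(a - 1)*(a - 5)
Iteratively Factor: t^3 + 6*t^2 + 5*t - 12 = (t - 1)*(t^2 + 7*t + 12) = (t - 1)*(t + 4)*(t + 3)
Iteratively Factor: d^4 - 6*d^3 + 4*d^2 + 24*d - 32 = (d - 2)*(d^3 - 4*d^2 - 4*d + 16) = (d - 4)*(d - 2)*(d^2 - 4) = (d - 4)*(d - 2)*(d + 2)*(d - 2)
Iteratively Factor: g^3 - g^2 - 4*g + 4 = (g - 1)*(g^2 - 4) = (g - 1)*(g + 2)*(g - 2)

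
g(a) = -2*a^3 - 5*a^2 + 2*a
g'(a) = -6*a^2 - 10*a + 2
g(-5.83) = 214.71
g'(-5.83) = -143.63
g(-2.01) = -7.98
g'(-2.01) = -2.14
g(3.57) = -147.58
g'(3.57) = -110.17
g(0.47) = -0.37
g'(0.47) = -4.03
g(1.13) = -7.01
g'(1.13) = -16.96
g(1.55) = -16.36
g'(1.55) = -27.92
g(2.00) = -32.00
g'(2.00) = -42.00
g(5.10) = -385.15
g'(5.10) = -205.06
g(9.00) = -1845.00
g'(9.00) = -574.00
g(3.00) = -93.00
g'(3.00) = -82.00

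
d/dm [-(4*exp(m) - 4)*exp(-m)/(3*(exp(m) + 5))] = 4*(exp(2*m) - 2*exp(m) - 5)*exp(-m)/(3*(exp(2*m) + 10*exp(m) + 25))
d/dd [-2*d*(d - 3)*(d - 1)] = -6*d^2 + 16*d - 6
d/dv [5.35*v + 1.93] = 5.35000000000000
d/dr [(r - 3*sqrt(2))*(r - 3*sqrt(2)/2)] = 2*r - 9*sqrt(2)/2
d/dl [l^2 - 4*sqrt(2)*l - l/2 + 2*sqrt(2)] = 2*l - 4*sqrt(2) - 1/2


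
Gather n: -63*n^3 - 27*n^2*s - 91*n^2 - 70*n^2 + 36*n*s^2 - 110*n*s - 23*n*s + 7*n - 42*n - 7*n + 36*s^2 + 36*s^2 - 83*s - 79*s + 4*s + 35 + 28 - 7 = -63*n^3 + n^2*(-27*s - 161) + n*(36*s^2 - 133*s - 42) + 72*s^2 - 158*s + 56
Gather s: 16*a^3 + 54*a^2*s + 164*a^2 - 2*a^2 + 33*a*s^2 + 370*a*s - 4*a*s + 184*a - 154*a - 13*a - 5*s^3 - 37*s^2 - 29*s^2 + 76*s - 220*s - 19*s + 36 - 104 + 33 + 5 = 16*a^3 + 162*a^2 + 17*a - 5*s^3 + s^2*(33*a - 66) + s*(54*a^2 + 366*a - 163) - 30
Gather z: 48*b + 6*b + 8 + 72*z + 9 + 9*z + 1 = 54*b + 81*z + 18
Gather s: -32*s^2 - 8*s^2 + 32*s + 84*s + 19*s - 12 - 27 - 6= -40*s^2 + 135*s - 45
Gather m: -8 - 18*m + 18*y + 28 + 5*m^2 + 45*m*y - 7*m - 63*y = 5*m^2 + m*(45*y - 25) - 45*y + 20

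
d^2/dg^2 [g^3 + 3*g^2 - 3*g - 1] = 6*g + 6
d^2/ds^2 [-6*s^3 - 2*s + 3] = -36*s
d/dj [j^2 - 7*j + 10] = 2*j - 7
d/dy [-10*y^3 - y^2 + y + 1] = -30*y^2 - 2*y + 1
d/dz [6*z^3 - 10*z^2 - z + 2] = 18*z^2 - 20*z - 1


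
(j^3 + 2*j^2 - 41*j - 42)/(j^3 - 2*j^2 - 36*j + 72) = (j^2 + 8*j + 7)/(j^2 + 4*j - 12)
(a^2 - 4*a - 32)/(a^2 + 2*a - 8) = (a - 8)/(a - 2)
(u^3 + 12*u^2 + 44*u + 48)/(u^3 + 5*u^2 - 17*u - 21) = (u^3 + 12*u^2 + 44*u + 48)/(u^3 + 5*u^2 - 17*u - 21)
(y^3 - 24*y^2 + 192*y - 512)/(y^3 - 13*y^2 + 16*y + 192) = (y - 8)/(y + 3)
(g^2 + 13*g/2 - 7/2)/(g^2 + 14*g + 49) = (g - 1/2)/(g + 7)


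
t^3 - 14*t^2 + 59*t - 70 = (t - 7)*(t - 5)*(t - 2)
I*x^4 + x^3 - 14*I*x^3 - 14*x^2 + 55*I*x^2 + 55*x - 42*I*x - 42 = (x - 7)*(x - 6)*(x - I)*(I*x - I)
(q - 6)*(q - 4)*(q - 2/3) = q^3 - 32*q^2/3 + 92*q/3 - 16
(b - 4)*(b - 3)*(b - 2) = b^3 - 9*b^2 + 26*b - 24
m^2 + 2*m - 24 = (m - 4)*(m + 6)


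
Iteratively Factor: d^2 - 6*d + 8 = (d - 4)*(d - 2)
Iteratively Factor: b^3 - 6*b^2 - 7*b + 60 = (b - 5)*(b^2 - b - 12) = (b - 5)*(b + 3)*(b - 4)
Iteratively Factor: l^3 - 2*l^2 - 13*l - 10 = (l + 2)*(l^2 - 4*l - 5) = (l - 5)*(l + 2)*(l + 1)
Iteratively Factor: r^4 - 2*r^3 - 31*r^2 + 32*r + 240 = (r - 4)*(r^3 + 2*r^2 - 23*r - 60) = (r - 4)*(r + 4)*(r^2 - 2*r - 15) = (r - 5)*(r - 4)*(r + 4)*(r + 3)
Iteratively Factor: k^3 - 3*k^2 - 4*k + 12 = (k - 3)*(k^2 - 4) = (k - 3)*(k + 2)*(k - 2)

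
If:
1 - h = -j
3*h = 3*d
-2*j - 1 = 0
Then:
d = 1/2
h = 1/2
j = -1/2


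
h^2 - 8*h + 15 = (h - 5)*(h - 3)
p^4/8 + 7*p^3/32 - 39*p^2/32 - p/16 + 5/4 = (p/4 + 1)*(p/2 + 1/2)*(p - 2)*(p - 5/4)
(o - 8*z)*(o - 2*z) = o^2 - 10*o*z + 16*z^2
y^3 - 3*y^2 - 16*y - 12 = (y - 6)*(y + 1)*(y + 2)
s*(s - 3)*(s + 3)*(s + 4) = s^4 + 4*s^3 - 9*s^2 - 36*s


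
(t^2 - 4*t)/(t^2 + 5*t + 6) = t*(t - 4)/(t^2 + 5*t + 6)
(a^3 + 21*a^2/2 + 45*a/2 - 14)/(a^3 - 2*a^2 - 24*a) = (2*a^2 + 13*a - 7)/(2*a*(a - 6))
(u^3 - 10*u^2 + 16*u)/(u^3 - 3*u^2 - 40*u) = (u - 2)/(u + 5)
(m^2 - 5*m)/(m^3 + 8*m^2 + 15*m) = (m - 5)/(m^2 + 8*m + 15)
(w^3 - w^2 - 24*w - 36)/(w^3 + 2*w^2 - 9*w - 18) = (w - 6)/(w - 3)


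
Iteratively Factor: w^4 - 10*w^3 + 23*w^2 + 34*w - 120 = (w - 5)*(w^3 - 5*w^2 - 2*w + 24) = (w - 5)*(w - 4)*(w^2 - w - 6) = (w - 5)*(w - 4)*(w + 2)*(w - 3)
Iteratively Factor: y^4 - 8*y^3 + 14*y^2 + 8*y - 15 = (y + 1)*(y^3 - 9*y^2 + 23*y - 15) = (y - 3)*(y + 1)*(y^2 - 6*y + 5) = (y - 5)*(y - 3)*(y + 1)*(y - 1)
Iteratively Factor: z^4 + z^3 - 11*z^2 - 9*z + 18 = (z + 3)*(z^3 - 2*z^2 - 5*z + 6) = (z - 1)*(z + 3)*(z^2 - z - 6) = (z - 3)*(z - 1)*(z + 3)*(z + 2)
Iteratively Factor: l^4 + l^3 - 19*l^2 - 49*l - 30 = (l + 3)*(l^3 - 2*l^2 - 13*l - 10) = (l + 2)*(l + 3)*(l^2 - 4*l - 5) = (l - 5)*(l + 2)*(l + 3)*(l + 1)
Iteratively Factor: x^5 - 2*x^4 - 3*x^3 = (x)*(x^4 - 2*x^3 - 3*x^2) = x^2*(x^3 - 2*x^2 - 3*x) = x^2*(x + 1)*(x^2 - 3*x) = x^2*(x - 3)*(x + 1)*(x)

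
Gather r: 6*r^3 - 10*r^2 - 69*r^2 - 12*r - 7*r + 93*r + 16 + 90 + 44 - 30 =6*r^3 - 79*r^2 + 74*r + 120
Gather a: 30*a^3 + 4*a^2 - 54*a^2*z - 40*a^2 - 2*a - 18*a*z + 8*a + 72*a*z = 30*a^3 + a^2*(-54*z - 36) + a*(54*z + 6)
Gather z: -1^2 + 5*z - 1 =5*z - 2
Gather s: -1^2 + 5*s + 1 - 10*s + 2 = 2 - 5*s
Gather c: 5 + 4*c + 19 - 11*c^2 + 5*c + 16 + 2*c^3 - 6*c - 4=2*c^3 - 11*c^2 + 3*c + 36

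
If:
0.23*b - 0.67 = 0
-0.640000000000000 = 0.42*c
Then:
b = 2.91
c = -1.52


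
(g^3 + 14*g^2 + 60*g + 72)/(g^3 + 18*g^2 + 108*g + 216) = (g + 2)/(g + 6)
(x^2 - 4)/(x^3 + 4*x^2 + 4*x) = (x - 2)/(x*(x + 2))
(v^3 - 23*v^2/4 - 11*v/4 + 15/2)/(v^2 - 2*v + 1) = (4*v^2 - 19*v - 30)/(4*(v - 1))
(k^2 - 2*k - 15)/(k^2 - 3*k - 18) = (k - 5)/(k - 6)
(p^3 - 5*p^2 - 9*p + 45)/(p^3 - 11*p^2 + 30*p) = (p^2 - 9)/(p*(p - 6))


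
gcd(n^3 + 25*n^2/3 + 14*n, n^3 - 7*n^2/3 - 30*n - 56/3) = 1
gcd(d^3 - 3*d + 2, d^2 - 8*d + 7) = d - 1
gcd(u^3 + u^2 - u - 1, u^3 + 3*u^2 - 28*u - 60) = 1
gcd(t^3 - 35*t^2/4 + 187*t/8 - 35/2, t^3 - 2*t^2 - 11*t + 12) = t - 4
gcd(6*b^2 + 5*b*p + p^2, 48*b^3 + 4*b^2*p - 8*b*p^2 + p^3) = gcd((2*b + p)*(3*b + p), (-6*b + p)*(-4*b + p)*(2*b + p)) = 2*b + p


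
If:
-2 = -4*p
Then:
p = 1/2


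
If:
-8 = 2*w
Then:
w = -4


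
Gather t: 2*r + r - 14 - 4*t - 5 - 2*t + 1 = 3*r - 6*t - 18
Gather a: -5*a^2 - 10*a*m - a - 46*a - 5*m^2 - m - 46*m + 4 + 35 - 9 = -5*a^2 + a*(-10*m - 47) - 5*m^2 - 47*m + 30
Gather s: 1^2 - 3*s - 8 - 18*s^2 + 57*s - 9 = -18*s^2 + 54*s - 16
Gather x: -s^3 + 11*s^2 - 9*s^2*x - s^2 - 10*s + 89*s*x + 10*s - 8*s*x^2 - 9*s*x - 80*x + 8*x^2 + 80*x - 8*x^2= -s^3 + 10*s^2 - 8*s*x^2 + x*(-9*s^2 + 80*s)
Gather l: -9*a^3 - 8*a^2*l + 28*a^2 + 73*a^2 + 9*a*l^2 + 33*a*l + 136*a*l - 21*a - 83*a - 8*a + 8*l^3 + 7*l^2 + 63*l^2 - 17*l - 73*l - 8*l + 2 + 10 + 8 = -9*a^3 + 101*a^2 - 112*a + 8*l^3 + l^2*(9*a + 70) + l*(-8*a^2 + 169*a - 98) + 20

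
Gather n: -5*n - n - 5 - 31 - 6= -6*n - 42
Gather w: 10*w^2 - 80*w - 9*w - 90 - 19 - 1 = 10*w^2 - 89*w - 110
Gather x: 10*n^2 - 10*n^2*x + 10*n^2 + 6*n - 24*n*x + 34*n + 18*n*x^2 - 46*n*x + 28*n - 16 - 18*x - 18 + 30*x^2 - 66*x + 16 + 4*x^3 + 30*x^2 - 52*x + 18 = 20*n^2 + 68*n + 4*x^3 + x^2*(18*n + 60) + x*(-10*n^2 - 70*n - 136)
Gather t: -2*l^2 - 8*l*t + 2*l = -2*l^2 - 8*l*t + 2*l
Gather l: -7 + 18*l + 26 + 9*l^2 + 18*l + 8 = 9*l^2 + 36*l + 27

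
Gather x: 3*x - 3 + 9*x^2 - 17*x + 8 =9*x^2 - 14*x + 5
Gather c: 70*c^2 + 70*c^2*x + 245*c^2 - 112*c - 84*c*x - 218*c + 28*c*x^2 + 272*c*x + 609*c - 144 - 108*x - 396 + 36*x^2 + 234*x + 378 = c^2*(70*x + 315) + c*(28*x^2 + 188*x + 279) + 36*x^2 + 126*x - 162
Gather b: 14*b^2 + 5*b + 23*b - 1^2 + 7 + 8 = 14*b^2 + 28*b + 14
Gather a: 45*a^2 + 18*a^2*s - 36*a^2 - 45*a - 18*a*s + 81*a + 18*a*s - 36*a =a^2*(18*s + 9)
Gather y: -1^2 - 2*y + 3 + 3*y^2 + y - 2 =3*y^2 - y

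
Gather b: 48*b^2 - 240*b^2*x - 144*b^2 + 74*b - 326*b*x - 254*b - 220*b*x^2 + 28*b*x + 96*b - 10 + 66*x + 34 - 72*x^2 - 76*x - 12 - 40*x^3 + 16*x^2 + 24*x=b^2*(-240*x - 96) + b*(-220*x^2 - 298*x - 84) - 40*x^3 - 56*x^2 + 14*x + 12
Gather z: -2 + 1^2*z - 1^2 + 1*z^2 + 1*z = z^2 + 2*z - 3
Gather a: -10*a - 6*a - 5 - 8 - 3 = -16*a - 16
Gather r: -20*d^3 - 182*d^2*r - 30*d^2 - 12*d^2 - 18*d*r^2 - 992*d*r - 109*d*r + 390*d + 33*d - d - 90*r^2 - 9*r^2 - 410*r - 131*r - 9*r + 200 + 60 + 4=-20*d^3 - 42*d^2 + 422*d + r^2*(-18*d - 99) + r*(-182*d^2 - 1101*d - 550) + 264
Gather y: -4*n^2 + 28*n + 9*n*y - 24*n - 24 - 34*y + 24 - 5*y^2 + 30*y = -4*n^2 + 4*n - 5*y^2 + y*(9*n - 4)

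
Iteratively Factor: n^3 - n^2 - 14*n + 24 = (n - 2)*(n^2 + n - 12) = (n - 2)*(n + 4)*(n - 3)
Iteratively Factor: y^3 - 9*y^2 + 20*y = (y - 4)*(y^2 - 5*y) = y*(y - 4)*(y - 5)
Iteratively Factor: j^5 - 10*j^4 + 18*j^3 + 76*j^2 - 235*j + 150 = (j - 5)*(j^4 - 5*j^3 - 7*j^2 + 41*j - 30) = (j - 5)^2*(j^3 - 7*j + 6) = (j - 5)^2*(j + 3)*(j^2 - 3*j + 2) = (j - 5)^2*(j - 2)*(j + 3)*(j - 1)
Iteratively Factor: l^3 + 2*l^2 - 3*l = (l - 1)*(l^2 + 3*l) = (l - 1)*(l + 3)*(l)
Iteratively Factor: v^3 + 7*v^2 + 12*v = (v)*(v^2 + 7*v + 12) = v*(v + 3)*(v + 4)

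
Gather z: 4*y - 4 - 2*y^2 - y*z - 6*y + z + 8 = -2*y^2 - 2*y + z*(1 - y) + 4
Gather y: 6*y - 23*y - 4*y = -21*y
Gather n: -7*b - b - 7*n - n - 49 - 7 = -8*b - 8*n - 56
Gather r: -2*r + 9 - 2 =7 - 2*r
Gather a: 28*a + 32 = 28*a + 32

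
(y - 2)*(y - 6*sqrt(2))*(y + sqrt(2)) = y^3 - 5*sqrt(2)*y^2 - 2*y^2 - 12*y + 10*sqrt(2)*y + 24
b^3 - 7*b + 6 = (b - 2)*(b - 1)*(b + 3)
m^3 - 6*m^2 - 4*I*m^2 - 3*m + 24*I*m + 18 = (m - 6)*(m - 3*I)*(m - I)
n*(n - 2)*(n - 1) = n^3 - 3*n^2 + 2*n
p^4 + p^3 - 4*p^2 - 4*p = p*(p - 2)*(p + 1)*(p + 2)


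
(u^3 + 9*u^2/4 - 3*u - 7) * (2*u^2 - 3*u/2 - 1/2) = 2*u^5 + 3*u^4 - 79*u^3/8 - 85*u^2/8 + 12*u + 7/2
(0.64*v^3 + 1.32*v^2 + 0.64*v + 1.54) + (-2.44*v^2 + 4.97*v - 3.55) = 0.64*v^3 - 1.12*v^2 + 5.61*v - 2.01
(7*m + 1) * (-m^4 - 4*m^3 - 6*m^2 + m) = -7*m^5 - 29*m^4 - 46*m^3 + m^2 + m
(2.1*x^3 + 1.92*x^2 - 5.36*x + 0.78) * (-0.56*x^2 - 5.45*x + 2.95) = -1.176*x^5 - 12.5202*x^4 - 1.2674*x^3 + 34.4392*x^2 - 20.063*x + 2.301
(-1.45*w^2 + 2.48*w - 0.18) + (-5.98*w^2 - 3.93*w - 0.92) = -7.43*w^2 - 1.45*w - 1.1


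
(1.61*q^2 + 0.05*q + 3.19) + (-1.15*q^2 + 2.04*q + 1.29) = 0.46*q^2 + 2.09*q + 4.48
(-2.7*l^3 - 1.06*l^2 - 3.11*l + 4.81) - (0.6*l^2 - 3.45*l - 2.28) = -2.7*l^3 - 1.66*l^2 + 0.34*l + 7.09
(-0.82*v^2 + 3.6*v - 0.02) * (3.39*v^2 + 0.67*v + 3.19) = -2.7798*v^4 + 11.6546*v^3 - 0.271599999999999*v^2 + 11.4706*v - 0.0638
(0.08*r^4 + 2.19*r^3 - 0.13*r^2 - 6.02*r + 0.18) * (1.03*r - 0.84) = 0.0824*r^5 + 2.1885*r^4 - 1.9735*r^3 - 6.0914*r^2 + 5.2422*r - 0.1512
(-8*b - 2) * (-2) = 16*b + 4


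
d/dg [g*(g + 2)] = 2*g + 2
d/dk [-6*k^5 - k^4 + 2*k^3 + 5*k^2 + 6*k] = -30*k^4 - 4*k^3 + 6*k^2 + 10*k + 6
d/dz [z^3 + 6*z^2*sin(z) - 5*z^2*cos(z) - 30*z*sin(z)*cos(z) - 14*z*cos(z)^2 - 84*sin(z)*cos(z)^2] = 5*z^2*sin(z) + 6*z^2*cos(z) + 3*z^2 + 12*z*sin(z) + 14*z*sin(2*z) - 10*z*cos(z) - 30*z*cos(2*z) - 15*sin(2*z) - 21*cos(z) - 7*cos(2*z) - 63*cos(3*z) - 7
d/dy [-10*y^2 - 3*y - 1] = -20*y - 3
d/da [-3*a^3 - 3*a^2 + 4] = 3*a*(-3*a - 2)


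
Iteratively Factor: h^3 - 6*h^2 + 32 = (h + 2)*(h^2 - 8*h + 16) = (h - 4)*(h + 2)*(h - 4)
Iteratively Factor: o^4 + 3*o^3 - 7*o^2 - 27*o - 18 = (o - 3)*(o^3 + 6*o^2 + 11*o + 6) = (o - 3)*(o + 2)*(o^2 + 4*o + 3) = (o - 3)*(o + 1)*(o + 2)*(o + 3)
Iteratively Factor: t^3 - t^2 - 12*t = (t - 4)*(t^2 + 3*t) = t*(t - 4)*(t + 3)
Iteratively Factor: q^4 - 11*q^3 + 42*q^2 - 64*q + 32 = (q - 2)*(q^3 - 9*q^2 + 24*q - 16) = (q - 4)*(q - 2)*(q^2 - 5*q + 4) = (q - 4)*(q - 2)*(q - 1)*(q - 4)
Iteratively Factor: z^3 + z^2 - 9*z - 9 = (z - 3)*(z^2 + 4*z + 3) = (z - 3)*(z + 1)*(z + 3)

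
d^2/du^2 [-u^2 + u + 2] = -2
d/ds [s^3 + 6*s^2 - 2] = 3*s*(s + 4)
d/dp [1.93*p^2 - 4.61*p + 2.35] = 3.86*p - 4.61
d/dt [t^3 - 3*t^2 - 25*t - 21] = 3*t^2 - 6*t - 25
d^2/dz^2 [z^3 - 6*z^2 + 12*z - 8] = 6*z - 12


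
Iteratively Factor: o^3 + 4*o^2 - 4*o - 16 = (o + 2)*(o^2 + 2*o - 8) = (o + 2)*(o + 4)*(o - 2)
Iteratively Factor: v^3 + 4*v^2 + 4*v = (v)*(v^2 + 4*v + 4) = v*(v + 2)*(v + 2)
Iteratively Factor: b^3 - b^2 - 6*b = (b + 2)*(b^2 - 3*b) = (b - 3)*(b + 2)*(b)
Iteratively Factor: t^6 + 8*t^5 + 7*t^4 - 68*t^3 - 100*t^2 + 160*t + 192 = (t - 2)*(t^5 + 10*t^4 + 27*t^3 - 14*t^2 - 128*t - 96) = (t - 2)^2*(t^4 + 12*t^3 + 51*t^2 + 88*t + 48) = (t - 2)^2*(t + 3)*(t^3 + 9*t^2 + 24*t + 16) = (t - 2)^2*(t + 3)*(t + 4)*(t^2 + 5*t + 4) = (t - 2)^2*(t + 1)*(t + 3)*(t + 4)*(t + 4)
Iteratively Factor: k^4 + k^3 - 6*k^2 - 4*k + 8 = (k + 2)*(k^3 - k^2 - 4*k + 4) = (k - 2)*(k + 2)*(k^2 + k - 2) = (k - 2)*(k + 2)^2*(k - 1)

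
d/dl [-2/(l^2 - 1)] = 4*l/(l^2 - 1)^2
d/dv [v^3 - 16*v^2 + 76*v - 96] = 3*v^2 - 32*v + 76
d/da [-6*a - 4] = -6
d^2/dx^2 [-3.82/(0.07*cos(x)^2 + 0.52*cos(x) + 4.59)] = (0.074872*(1 - cos(x)^2)^2 + 0.417144*cos(x)^3 - 3.8391*cos(x)^2 - 9.951864*cos(x) + 0.314004)/(0.07*cos(x)^2 + 0.52*cos(x) + 4.59)^3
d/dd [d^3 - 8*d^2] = d*(3*d - 16)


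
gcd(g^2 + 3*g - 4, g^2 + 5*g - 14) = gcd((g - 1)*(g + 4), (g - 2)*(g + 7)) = 1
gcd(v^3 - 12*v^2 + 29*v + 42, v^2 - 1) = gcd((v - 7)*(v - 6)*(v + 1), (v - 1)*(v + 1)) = v + 1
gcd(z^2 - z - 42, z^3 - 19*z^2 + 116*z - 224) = z - 7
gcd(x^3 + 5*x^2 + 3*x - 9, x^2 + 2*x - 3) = x^2 + 2*x - 3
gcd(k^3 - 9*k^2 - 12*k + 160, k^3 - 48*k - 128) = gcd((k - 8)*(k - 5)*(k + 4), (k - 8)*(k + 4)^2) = k^2 - 4*k - 32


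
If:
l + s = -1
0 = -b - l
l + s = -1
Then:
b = s + 1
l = -s - 1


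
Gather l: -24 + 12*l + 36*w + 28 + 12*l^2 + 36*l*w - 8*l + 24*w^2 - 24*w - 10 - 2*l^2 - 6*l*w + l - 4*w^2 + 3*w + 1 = 10*l^2 + l*(30*w + 5) + 20*w^2 + 15*w - 5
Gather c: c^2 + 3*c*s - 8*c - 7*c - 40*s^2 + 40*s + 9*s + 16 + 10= c^2 + c*(3*s - 15) - 40*s^2 + 49*s + 26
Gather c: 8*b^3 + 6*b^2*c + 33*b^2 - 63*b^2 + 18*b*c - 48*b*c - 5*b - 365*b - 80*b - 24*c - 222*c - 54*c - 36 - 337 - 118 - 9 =8*b^3 - 30*b^2 - 450*b + c*(6*b^2 - 30*b - 300) - 500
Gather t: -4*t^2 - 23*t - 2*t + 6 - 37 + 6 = -4*t^2 - 25*t - 25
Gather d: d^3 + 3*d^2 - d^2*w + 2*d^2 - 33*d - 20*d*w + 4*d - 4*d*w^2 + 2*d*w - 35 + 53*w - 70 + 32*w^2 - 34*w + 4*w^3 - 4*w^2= d^3 + d^2*(5 - w) + d*(-4*w^2 - 18*w - 29) + 4*w^3 + 28*w^2 + 19*w - 105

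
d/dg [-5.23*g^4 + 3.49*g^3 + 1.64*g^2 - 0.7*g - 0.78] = -20.92*g^3 + 10.47*g^2 + 3.28*g - 0.7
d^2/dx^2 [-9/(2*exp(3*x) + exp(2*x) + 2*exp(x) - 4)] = 18*(-4*(3*exp(2*x) + exp(x) + 1)^2*exp(x) + (9*exp(2*x) + 2*exp(x) + 1)*(2*exp(3*x) + exp(2*x) + 2*exp(x) - 4))*exp(x)/(2*exp(3*x) + exp(2*x) + 2*exp(x) - 4)^3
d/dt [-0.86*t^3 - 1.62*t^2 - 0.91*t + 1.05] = -2.58*t^2 - 3.24*t - 0.91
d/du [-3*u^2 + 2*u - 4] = 2 - 6*u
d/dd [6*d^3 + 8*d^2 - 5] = 2*d*(9*d + 8)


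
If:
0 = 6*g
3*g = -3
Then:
No Solution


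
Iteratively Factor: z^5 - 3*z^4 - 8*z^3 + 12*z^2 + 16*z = (z + 1)*(z^4 - 4*z^3 - 4*z^2 + 16*z) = z*(z + 1)*(z^3 - 4*z^2 - 4*z + 16) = z*(z - 2)*(z + 1)*(z^2 - 2*z - 8) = z*(z - 4)*(z - 2)*(z + 1)*(z + 2)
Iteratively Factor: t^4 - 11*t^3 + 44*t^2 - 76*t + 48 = (t - 2)*(t^3 - 9*t^2 + 26*t - 24) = (t - 4)*(t - 2)*(t^2 - 5*t + 6) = (t - 4)*(t - 2)^2*(t - 3)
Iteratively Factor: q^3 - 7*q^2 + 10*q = (q - 2)*(q^2 - 5*q) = q*(q - 2)*(q - 5)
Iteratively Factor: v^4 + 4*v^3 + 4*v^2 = (v)*(v^3 + 4*v^2 + 4*v) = v*(v + 2)*(v^2 + 2*v) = v*(v + 2)^2*(v)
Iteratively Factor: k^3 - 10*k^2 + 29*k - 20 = (k - 1)*(k^2 - 9*k + 20) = (k - 4)*(k - 1)*(k - 5)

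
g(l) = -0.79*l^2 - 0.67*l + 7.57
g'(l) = -1.58*l - 0.67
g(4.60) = -12.23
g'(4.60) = -7.94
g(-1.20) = 7.24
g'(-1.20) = 1.23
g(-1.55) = 6.71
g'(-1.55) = 1.78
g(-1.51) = 6.78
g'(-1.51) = 1.72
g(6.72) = -32.61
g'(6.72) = -11.29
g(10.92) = -93.95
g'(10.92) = -17.92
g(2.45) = 1.19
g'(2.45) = -4.54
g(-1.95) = 5.87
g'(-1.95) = 2.41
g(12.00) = -114.23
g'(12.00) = -19.63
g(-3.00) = 2.47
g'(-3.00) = 4.07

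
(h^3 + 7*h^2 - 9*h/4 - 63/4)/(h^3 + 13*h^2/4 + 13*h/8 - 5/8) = 2*(4*h^3 + 28*h^2 - 9*h - 63)/(8*h^3 + 26*h^2 + 13*h - 5)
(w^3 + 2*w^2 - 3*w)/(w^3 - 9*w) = (w - 1)/(w - 3)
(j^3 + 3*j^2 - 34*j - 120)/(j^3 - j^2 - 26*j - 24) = (j + 5)/(j + 1)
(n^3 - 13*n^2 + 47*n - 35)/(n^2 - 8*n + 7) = n - 5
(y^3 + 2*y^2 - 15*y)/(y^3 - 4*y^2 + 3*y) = (y + 5)/(y - 1)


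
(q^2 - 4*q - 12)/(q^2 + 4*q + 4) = (q - 6)/(q + 2)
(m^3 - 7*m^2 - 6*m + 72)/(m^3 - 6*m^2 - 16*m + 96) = (m + 3)/(m + 4)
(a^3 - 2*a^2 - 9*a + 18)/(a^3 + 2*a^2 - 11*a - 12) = (a^2 + a - 6)/(a^2 + 5*a + 4)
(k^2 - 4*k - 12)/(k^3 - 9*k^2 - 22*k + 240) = (k + 2)/(k^2 - 3*k - 40)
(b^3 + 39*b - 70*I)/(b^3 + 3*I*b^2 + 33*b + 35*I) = (b - 2*I)/(b + I)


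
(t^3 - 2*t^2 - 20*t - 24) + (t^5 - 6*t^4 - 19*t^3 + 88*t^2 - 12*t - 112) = t^5 - 6*t^4 - 18*t^3 + 86*t^2 - 32*t - 136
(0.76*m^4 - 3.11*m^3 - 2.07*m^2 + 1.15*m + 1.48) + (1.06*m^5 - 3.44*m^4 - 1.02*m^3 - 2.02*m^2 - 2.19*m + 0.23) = 1.06*m^5 - 2.68*m^4 - 4.13*m^3 - 4.09*m^2 - 1.04*m + 1.71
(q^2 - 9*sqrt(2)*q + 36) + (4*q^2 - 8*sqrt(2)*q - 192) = 5*q^2 - 17*sqrt(2)*q - 156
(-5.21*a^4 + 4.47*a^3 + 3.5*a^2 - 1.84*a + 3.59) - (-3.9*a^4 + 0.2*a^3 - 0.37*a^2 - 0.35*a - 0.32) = -1.31*a^4 + 4.27*a^3 + 3.87*a^2 - 1.49*a + 3.91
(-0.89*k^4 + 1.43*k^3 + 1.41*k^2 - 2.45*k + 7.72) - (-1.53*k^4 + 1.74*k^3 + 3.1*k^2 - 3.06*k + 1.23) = 0.64*k^4 - 0.31*k^3 - 1.69*k^2 + 0.61*k + 6.49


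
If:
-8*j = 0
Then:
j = 0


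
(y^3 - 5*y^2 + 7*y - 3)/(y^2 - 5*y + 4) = (y^2 - 4*y + 3)/(y - 4)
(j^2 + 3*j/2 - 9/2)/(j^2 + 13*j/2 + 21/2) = (2*j - 3)/(2*j + 7)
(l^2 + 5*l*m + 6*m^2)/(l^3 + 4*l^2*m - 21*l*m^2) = (l^2 + 5*l*m + 6*m^2)/(l*(l^2 + 4*l*m - 21*m^2))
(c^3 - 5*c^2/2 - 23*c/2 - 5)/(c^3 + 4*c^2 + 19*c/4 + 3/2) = 2*(c - 5)/(2*c + 3)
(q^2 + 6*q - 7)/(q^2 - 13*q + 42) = (q^2 + 6*q - 7)/(q^2 - 13*q + 42)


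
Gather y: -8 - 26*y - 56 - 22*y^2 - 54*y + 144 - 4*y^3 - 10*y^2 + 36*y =-4*y^3 - 32*y^2 - 44*y + 80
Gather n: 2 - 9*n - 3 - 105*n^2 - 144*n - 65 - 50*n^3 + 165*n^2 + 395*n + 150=-50*n^3 + 60*n^2 + 242*n + 84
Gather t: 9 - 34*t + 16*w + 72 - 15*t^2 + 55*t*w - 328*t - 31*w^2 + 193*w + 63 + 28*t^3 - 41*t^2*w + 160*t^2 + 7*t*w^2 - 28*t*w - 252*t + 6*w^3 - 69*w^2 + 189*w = 28*t^3 + t^2*(145 - 41*w) + t*(7*w^2 + 27*w - 614) + 6*w^3 - 100*w^2 + 398*w + 144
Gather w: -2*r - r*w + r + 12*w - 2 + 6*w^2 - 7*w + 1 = -r + 6*w^2 + w*(5 - r) - 1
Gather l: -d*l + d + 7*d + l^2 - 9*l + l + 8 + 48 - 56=8*d + l^2 + l*(-d - 8)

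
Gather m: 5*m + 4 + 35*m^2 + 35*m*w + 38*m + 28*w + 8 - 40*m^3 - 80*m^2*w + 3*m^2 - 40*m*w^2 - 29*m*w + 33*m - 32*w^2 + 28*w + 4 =-40*m^3 + m^2*(38 - 80*w) + m*(-40*w^2 + 6*w + 76) - 32*w^2 + 56*w + 16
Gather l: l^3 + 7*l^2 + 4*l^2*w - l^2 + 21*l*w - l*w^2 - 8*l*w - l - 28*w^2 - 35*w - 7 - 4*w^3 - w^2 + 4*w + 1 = l^3 + l^2*(4*w + 6) + l*(-w^2 + 13*w - 1) - 4*w^3 - 29*w^2 - 31*w - 6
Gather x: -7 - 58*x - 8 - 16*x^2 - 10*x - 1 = -16*x^2 - 68*x - 16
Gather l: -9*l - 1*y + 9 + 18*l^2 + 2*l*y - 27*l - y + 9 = 18*l^2 + l*(2*y - 36) - 2*y + 18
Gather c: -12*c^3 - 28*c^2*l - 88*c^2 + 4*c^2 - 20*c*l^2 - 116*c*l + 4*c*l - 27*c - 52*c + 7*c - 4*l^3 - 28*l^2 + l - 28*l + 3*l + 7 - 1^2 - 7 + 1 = -12*c^3 + c^2*(-28*l - 84) + c*(-20*l^2 - 112*l - 72) - 4*l^3 - 28*l^2 - 24*l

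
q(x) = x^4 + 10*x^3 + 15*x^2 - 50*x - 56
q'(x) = 4*x^3 + 30*x^2 + 30*x - 50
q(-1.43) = 21.11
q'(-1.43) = -43.25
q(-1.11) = 5.82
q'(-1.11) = -51.81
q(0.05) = -58.46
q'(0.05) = -48.42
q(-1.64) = 29.47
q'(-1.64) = -36.16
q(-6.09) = -78.32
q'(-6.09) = -23.52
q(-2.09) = 41.81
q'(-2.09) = -18.17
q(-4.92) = -51.91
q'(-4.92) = 52.21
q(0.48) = -75.38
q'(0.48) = -28.25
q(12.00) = 39520.00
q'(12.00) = 11542.00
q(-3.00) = 40.00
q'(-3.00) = 22.00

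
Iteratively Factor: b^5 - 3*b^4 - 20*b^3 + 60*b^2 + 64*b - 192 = (b + 4)*(b^4 - 7*b^3 + 8*b^2 + 28*b - 48) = (b - 3)*(b + 4)*(b^3 - 4*b^2 - 4*b + 16) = (b - 4)*(b - 3)*(b + 4)*(b^2 - 4) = (b - 4)*(b - 3)*(b + 2)*(b + 4)*(b - 2)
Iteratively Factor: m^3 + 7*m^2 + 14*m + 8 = (m + 4)*(m^2 + 3*m + 2) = (m + 1)*(m + 4)*(m + 2)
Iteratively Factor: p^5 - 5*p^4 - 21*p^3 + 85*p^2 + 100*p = (p + 1)*(p^4 - 6*p^3 - 15*p^2 + 100*p) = (p + 1)*(p + 4)*(p^3 - 10*p^2 + 25*p) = (p - 5)*(p + 1)*(p + 4)*(p^2 - 5*p) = (p - 5)^2*(p + 1)*(p + 4)*(p)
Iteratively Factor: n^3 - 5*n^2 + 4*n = (n)*(n^2 - 5*n + 4) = n*(n - 4)*(n - 1)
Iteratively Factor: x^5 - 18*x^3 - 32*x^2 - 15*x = (x)*(x^4 - 18*x^2 - 32*x - 15) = x*(x + 1)*(x^3 - x^2 - 17*x - 15) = x*(x + 1)^2*(x^2 - 2*x - 15) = x*(x - 5)*(x + 1)^2*(x + 3)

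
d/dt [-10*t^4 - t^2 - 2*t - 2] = -40*t^3 - 2*t - 2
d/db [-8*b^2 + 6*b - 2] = 6 - 16*b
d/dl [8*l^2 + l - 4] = 16*l + 1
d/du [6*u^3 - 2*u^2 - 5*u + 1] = 18*u^2 - 4*u - 5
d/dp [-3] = 0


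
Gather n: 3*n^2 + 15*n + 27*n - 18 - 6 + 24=3*n^2 + 42*n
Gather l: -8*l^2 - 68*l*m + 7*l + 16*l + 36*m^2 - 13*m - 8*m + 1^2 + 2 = -8*l^2 + l*(23 - 68*m) + 36*m^2 - 21*m + 3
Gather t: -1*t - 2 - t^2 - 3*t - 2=-t^2 - 4*t - 4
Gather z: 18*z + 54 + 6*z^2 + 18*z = 6*z^2 + 36*z + 54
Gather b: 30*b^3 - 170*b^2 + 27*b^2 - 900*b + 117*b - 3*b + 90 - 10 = 30*b^3 - 143*b^2 - 786*b + 80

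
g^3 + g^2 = g^2*(g + 1)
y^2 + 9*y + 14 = (y + 2)*(y + 7)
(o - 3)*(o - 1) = o^2 - 4*o + 3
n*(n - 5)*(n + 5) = n^3 - 25*n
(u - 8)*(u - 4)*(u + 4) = u^3 - 8*u^2 - 16*u + 128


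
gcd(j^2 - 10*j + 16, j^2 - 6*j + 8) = j - 2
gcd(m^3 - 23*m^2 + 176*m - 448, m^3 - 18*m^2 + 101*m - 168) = m^2 - 15*m + 56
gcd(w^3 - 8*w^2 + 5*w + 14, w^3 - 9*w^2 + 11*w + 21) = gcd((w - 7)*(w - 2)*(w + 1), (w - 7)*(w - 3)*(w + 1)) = w^2 - 6*w - 7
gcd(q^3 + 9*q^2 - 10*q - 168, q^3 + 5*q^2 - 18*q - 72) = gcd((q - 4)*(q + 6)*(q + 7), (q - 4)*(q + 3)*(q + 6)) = q^2 + 2*q - 24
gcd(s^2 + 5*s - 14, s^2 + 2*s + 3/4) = 1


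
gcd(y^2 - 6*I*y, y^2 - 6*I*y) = y^2 - 6*I*y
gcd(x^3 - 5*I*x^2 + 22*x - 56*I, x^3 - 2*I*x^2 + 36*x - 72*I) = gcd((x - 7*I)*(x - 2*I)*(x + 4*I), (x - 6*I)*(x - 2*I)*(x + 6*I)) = x - 2*I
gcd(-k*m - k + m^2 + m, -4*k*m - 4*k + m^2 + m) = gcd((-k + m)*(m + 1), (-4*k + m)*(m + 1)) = m + 1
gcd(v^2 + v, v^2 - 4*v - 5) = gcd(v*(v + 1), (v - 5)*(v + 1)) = v + 1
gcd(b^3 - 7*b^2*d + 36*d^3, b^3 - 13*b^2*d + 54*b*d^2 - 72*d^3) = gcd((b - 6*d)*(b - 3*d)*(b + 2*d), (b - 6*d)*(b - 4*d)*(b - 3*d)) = b^2 - 9*b*d + 18*d^2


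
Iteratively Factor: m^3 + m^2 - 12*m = (m)*(m^2 + m - 12) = m*(m + 4)*(m - 3)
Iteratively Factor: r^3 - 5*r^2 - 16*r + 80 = (r - 5)*(r^2 - 16) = (r - 5)*(r + 4)*(r - 4)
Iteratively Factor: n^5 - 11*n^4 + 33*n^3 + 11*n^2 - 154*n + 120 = (n - 4)*(n^4 - 7*n^3 + 5*n^2 + 31*n - 30) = (n - 5)*(n - 4)*(n^3 - 2*n^2 - 5*n + 6) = (n - 5)*(n - 4)*(n - 3)*(n^2 + n - 2) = (n - 5)*(n - 4)*(n - 3)*(n + 2)*(n - 1)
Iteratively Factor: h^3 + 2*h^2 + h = (h)*(h^2 + 2*h + 1) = h*(h + 1)*(h + 1)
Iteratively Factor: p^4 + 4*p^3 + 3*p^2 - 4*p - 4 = (p + 1)*(p^3 + 3*p^2 - 4) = (p + 1)*(p + 2)*(p^2 + p - 2) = (p - 1)*(p + 1)*(p + 2)*(p + 2)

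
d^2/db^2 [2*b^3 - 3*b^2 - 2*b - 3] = 12*b - 6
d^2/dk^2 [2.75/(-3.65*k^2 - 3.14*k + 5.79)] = (73.27375*k^2 + 63.0355*k - 2.75*(7.3*k + 3.14)*(14.6*k + 6.28) - 116.23425)/(3.65*k^2 + 3.14*k - 5.79)^3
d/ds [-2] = 0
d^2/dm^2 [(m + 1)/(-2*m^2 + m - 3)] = 2*(-(m + 1)*(4*m - 1)^2 + (6*m + 1)*(2*m^2 - m + 3))/(2*m^2 - m + 3)^3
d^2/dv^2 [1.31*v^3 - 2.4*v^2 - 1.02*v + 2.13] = 7.86*v - 4.8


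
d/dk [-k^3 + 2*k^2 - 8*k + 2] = -3*k^2 + 4*k - 8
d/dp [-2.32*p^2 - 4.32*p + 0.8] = -4.64*p - 4.32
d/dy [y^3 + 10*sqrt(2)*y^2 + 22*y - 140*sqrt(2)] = 3*y^2 + 20*sqrt(2)*y + 22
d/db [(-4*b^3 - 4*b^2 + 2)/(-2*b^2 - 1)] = 4*b*(2*b^3 + 3*b + 4)/(4*b^4 + 4*b^2 + 1)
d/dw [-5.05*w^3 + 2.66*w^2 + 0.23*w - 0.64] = -15.15*w^2 + 5.32*w + 0.23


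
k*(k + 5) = k^2 + 5*k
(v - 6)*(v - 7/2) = v^2 - 19*v/2 + 21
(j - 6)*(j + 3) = j^2 - 3*j - 18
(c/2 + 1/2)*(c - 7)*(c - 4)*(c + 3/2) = c^4/2 - 17*c^3/4 + c^2 + 107*c/4 + 21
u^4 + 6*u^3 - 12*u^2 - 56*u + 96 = (u - 2)^2*(u + 4)*(u + 6)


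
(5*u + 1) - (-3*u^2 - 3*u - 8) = 3*u^2 + 8*u + 9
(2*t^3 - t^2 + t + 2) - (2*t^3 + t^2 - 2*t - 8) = -2*t^2 + 3*t + 10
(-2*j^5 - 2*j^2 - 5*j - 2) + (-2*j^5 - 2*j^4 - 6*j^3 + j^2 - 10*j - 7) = -4*j^5 - 2*j^4 - 6*j^3 - j^2 - 15*j - 9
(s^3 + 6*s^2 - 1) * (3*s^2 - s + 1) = 3*s^5 + 17*s^4 - 5*s^3 + 3*s^2 + s - 1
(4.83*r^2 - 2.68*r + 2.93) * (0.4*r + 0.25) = 1.932*r^3 + 0.1355*r^2 + 0.502*r + 0.7325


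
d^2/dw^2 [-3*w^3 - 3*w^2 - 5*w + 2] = -18*w - 6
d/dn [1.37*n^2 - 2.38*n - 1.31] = 2.74*n - 2.38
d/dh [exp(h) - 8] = exp(h)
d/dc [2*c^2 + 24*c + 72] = 4*c + 24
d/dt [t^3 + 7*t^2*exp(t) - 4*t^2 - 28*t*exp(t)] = 7*t^2*exp(t) + 3*t^2 - 14*t*exp(t) - 8*t - 28*exp(t)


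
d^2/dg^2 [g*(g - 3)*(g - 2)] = 6*g - 10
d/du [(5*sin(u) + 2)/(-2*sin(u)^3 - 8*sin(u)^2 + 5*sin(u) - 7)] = (20*sin(u)^3 + 52*sin(u)^2 + 32*sin(u) - 45)*cos(u)/(2*sin(u)^3 + 8*sin(u)^2 - 5*sin(u) + 7)^2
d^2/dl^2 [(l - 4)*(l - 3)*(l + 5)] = 6*l - 4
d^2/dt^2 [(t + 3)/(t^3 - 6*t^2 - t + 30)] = 2*((t + 3)*(-3*t^2 + 12*t + 1)^2 + (-3*t^2 + 12*t - 3*(t - 2)*(t + 3) + 1)*(t^3 - 6*t^2 - t + 30))/(t^3 - 6*t^2 - t + 30)^3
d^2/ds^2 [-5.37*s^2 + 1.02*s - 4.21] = -10.7400000000000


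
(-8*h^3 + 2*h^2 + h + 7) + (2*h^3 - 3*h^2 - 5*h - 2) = -6*h^3 - h^2 - 4*h + 5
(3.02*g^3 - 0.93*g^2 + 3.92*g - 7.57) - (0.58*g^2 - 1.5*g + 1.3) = 3.02*g^3 - 1.51*g^2 + 5.42*g - 8.87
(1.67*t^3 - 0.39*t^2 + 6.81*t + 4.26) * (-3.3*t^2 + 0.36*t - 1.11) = -5.511*t^5 + 1.8882*t^4 - 24.4671*t^3 - 11.1735*t^2 - 6.0255*t - 4.7286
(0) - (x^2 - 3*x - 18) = -x^2 + 3*x + 18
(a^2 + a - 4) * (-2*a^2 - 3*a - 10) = -2*a^4 - 5*a^3 - 5*a^2 + 2*a + 40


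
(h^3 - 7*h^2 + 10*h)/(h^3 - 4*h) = (h - 5)/(h + 2)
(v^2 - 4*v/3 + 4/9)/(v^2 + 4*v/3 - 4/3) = (v - 2/3)/(v + 2)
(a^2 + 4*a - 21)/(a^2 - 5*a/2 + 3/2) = 2*(a^2 + 4*a - 21)/(2*a^2 - 5*a + 3)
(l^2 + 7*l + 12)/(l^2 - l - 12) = (l + 4)/(l - 4)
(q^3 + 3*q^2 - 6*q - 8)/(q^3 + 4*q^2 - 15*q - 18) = (q^2 + 2*q - 8)/(q^2 + 3*q - 18)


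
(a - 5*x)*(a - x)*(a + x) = a^3 - 5*a^2*x - a*x^2 + 5*x^3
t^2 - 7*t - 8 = (t - 8)*(t + 1)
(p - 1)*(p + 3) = p^2 + 2*p - 3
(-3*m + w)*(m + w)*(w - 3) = -3*m^2*w + 9*m^2 - 2*m*w^2 + 6*m*w + w^3 - 3*w^2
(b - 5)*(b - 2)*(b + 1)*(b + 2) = b^4 - 4*b^3 - 9*b^2 + 16*b + 20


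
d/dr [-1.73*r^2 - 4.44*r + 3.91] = -3.46*r - 4.44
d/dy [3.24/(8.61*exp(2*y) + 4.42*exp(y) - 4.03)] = (-55.7928*exp(y) - 14.3208)*exp(y)/(8.61*exp(2*y) + 4.42*exp(y) - 4.03)^2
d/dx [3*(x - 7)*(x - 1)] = 6*x - 24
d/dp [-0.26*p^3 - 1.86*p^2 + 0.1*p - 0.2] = -0.78*p^2 - 3.72*p + 0.1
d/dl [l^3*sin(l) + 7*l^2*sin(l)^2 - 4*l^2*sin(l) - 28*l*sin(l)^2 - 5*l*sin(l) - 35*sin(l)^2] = l^3*cos(l) + 3*l^2*sin(l) + 7*l^2*sin(2*l) - 4*l^2*cos(l) + 14*l*sin(l)^2 - 8*l*sin(l) - 28*l*sin(2*l) - 5*l*cos(l) - 28*sin(l)^2 - 5*sin(l) - 35*sin(2*l)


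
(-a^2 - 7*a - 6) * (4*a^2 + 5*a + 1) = -4*a^4 - 33*a^3 - 60*a^2 - 37*a - 6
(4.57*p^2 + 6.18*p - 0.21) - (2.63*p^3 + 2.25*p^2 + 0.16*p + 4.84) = -2.63*p^3 + 2.32*p^2 + 6.02*p - 5.05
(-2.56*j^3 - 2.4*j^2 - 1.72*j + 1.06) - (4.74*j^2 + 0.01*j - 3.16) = -2.56*j^3 - 7.14*j^2 - 1.73*j + 4.22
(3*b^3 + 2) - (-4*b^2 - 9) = 3*b^3 + 4*b^2 + 11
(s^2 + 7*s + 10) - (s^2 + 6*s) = s + 10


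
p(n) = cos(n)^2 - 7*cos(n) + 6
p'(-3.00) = -1.27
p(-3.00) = 13.91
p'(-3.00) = -1.27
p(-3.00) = 13.91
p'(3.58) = -3.74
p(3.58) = 13.16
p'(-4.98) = 6.24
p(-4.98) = 4.22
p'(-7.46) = -5.75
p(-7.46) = 3.46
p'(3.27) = -1.15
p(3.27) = 13.93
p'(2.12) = 6.86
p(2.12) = 9.93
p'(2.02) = 7.09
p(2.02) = 9.23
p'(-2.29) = -6.26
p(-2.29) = 11.05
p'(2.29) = 6.26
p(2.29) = 11.05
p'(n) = -2*sin(n)*cos(n) + 7*sin(n)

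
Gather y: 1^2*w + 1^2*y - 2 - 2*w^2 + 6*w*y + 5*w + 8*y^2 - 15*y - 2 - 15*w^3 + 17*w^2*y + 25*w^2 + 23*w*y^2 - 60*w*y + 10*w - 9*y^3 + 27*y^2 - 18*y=-15*w^3 + 23*w^2 + 16*w - 9*y^3 + y^2*(23*w + 35) + y*(17*w^2 - 54*w - 32) - 4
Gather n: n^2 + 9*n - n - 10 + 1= n^2 + 8*n - 9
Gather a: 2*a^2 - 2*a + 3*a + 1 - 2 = 2*a^2 + a - 1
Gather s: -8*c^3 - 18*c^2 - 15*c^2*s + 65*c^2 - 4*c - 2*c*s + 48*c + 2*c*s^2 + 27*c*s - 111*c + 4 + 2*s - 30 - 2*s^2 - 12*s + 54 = -8*c^3 + 47*c^2 - 67*c + s^2*(2*c - 2) + s*(-15*c^2 + 25*c - 10) + 28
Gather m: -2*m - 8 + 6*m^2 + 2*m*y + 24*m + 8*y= 6*m^2 + m*(2*y + 22) + 8*y - 8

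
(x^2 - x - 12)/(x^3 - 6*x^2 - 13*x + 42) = (x - 4)/(x^2 - 9*x + 14)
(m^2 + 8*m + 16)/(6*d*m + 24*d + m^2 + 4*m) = (m + 4)/(6*d + m)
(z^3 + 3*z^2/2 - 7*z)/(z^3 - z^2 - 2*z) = (z + 7/2)/(z + 1)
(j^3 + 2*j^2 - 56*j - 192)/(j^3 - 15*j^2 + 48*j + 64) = (j^2 + 10*j + 24)/(j^2 - 7*j - 8)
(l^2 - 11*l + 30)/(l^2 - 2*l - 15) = (l - 6)/(l + 3)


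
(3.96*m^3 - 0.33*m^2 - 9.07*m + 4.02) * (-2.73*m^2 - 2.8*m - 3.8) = -10.8108*m^5 - 10.1871*m^4 + 10.6371*m^3 + 15.6754*m^2 + 23.21*m - 15.276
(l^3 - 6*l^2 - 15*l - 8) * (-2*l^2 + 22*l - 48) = -2*l^5 + 34*l^4 - 150*l^3 - 26*l^2 + 544*l + 384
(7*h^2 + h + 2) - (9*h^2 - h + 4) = -2*h^2 + 2*h - 2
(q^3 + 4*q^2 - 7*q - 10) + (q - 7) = q^3 + 4*q^2 - 6*q - 17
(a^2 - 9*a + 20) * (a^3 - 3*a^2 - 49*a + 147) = a^5 - 12*a^4 - 2*a^3 + 528*a^2 - 2303*a + 2940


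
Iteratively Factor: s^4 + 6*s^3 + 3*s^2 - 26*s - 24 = (s + 3)*(s^3 + 3*s^2 - 6*s - 8) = (s + 1)*(s + 3)*(s^2 + 2*s - 8) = (s + 1)*(s + 3)*(s + 4)*(s - 2)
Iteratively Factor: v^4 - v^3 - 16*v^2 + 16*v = (v)*(v^3 - v^2 - 16*v + 16) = v*(v + 4)*(v^2 - 5*v + 4) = v*(v - 4)*(v + 4)*(v - 1)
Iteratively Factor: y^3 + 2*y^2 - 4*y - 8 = (y + 2)*(y^2 - 4) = (y - 2)*(y + 2)*(y + 2)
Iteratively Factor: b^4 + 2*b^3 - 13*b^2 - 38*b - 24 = (b + 1)*(b^3 + b^2 - 14*b - 24) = (b - 4)*(b + 1)*(b^2 + 5*b + 6) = (b - 4)*(b + 1)*(b + 3)*(b + 2)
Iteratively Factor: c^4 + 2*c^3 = (c + 2)*(c^3) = c*(c + 2)*(c^2) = c^2*(c + 2)*(c)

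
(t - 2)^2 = t^2 - 4*t + 4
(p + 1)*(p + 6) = p^2 + 7*p + 6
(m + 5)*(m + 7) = m^2 + 12*m + 35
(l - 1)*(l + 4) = l^2 + 3*l - 4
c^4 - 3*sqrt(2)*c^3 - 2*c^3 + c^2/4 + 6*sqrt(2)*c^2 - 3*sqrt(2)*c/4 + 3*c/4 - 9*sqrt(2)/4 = (c - 3/2)*(c - 1)*(c + 1/2)*(c - 3*sqrt(2))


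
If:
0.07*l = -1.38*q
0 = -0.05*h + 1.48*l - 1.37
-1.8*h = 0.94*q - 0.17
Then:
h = 0.12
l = 0.93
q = -0.05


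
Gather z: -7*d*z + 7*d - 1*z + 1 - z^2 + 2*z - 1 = 7*d - z^2 + z*(1 - 7*d)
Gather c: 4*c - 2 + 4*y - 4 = 4*c + 4*y - 6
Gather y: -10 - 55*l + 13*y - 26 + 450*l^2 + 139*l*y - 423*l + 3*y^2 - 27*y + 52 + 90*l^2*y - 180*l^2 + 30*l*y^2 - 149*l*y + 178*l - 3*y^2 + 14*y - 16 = 270*l^2 + 30*l*y^2 - 300*l + y*(90*l^2 - 10*l)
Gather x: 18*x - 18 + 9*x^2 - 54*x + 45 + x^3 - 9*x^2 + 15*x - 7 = x^3 - 21*x + 20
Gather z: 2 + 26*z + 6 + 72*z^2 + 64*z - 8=72*z^2 + 90*z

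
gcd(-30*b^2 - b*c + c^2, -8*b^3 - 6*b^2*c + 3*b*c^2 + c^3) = 1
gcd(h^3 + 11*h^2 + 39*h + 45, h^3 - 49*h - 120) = h^2 + 8*h + 15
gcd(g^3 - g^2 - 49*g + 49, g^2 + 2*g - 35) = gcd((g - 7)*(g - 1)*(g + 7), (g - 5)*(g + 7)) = g + 7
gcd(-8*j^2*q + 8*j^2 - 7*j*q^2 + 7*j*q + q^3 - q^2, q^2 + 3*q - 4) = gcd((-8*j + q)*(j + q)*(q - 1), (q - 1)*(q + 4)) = q - 1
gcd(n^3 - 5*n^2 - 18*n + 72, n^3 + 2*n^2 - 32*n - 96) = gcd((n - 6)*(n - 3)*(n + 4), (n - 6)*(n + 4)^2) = n^2 - 2*n - 24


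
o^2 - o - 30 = (o - 6)*(o + 5)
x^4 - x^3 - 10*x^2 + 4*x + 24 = (x - 3)*(x - 2)*(x + 2)^2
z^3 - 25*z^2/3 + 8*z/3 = z*(z - 8)*(z - 1/3)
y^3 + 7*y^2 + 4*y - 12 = (y - 1)*(y + 2)*(y + 6)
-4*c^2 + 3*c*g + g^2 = (-c + g)*(4*c + g)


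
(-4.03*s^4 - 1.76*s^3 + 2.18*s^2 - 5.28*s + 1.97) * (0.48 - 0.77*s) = 3.1031*s^5 - 0.5792*s^4 - 2.5234*s^3 + 5.112*s^2 - 4.0513*s + 0.9456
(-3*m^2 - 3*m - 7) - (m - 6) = -3*m^2 - 4*m - 1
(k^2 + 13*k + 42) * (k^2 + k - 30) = k^4 + 14*k^3 + 25*k^2 - 348*k - 1260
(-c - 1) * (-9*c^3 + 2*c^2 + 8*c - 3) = 9*c^4 + 7*c^3 - 10*c^2 - 5*c + 3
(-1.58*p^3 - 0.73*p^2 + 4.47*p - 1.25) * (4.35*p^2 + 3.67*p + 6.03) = -6.873*p^5 - 8.9741*p^4 + 7.238*p^3 + 6.5655*p^2 + 22.3666*p - 7.5375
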